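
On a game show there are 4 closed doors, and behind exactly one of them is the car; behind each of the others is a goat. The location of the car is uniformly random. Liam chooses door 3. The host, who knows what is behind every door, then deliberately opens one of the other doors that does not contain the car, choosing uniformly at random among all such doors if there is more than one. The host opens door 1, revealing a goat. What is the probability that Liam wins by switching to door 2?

3/8

Consider each possible location of the car in turn.
If it is behind door 1 (prior 1/4): the host opened door 1, so this case is ruled out; weight (1/4)·0 = 0.
If it is behind either of doors 2 and 4 (prior 1/4 each): the host has 2 equally likely choices, so probability 1/2; weight (1/4)·(1/2) = 1/8 each.
If it is behind door 3 (prior 1/4): the host has 3 equally likely choices, so probability 1/3; weight (1/4)·(1/3) = 1/12.
The weights sum to 1/3.
So P(the car behind door 2 | the host opened door 1) = (1/8) / (1/3) = 3/8.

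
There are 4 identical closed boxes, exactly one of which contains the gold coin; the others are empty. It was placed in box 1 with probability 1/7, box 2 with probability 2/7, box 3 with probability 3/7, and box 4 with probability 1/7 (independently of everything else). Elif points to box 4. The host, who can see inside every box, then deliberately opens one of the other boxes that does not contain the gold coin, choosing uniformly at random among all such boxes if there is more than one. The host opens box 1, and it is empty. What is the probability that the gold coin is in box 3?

Apply Bayes' rule, conditioning on where the gold coin actually is.
If it is in box 1 (prior 1/7): the host opened box 1, so this case is ruled out; weight (1/7)·0 = 0.
If it is in box 2 (prior 2/7): the host has 2 equally likely choices, so probability 1/2; weight (2/7)·(1/2) = 1/7.
If it is in box 3 (prior 3/7): the host has 2 equally likely choices, so probability 1/2; weight (3/7)·(1/2) = 3/14.
If it is in box 4 (prior 1/7): the host has 3 equally likely choices, so probability 1/3; weight (1/7)·(1/3) = 1/21.
The weights sum to 17/42.
So P(the gold coin in box 3 | the host opened box 1) = (3/14) / (17/42) = 9/17.

9/17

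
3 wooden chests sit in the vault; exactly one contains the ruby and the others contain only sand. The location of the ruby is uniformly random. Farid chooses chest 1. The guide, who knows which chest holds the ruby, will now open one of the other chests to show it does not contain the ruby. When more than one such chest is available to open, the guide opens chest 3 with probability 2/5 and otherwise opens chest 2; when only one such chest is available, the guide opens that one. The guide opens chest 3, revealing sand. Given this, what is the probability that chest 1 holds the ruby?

Apply Bayes' rule, conditioning on where the ruby actually is.
If it is in chest 1 (prior 1/3): chest 3 is available, opened with probability 2/5; weight (1/3)·(2/5) = 2/15.
If it is in chest 2 (prior 1/3): only chest 3 is available, probability 1; weight (1/3)·1 = 1/3.
If it is in chest 3 (prior 1/3): the guide opened chest 3, so this case is ruled out; weight (1/3)·0 = 0.
The weights sum to 7/15.
So P(the ruby in chest 1 | the guide opened chest 3) = (2/15) / (7/15) = 2/7.

2/7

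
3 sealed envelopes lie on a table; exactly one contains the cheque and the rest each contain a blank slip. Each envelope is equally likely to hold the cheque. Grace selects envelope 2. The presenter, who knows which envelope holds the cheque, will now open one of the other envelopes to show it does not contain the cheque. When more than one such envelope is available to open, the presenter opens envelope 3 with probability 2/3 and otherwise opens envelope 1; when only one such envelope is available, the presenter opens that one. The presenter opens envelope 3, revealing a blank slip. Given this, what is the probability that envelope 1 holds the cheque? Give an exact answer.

Consider each possible location of the cheque in turn.
If it is in envelope 1 (prior 1/3): only envelope 3 is available, probability 1; weight (1/3)·1 = 1/3.
If it is in envelope 2 (prior 1/3): envelope 3 is available, opened with probability 2/3; weight (1/3)·(2/3) = 2/9.
If it is in envelope 3 (prior 1/3): the presenter opened envelope 3, so this case is ruled out; weight (1/3)·0 = 0.
The weights sum to 5/9.
So P(the cheque in envelope 1 | the presenter opened envelope 3) = (1/3) / (5/9) = 3/5.

3/5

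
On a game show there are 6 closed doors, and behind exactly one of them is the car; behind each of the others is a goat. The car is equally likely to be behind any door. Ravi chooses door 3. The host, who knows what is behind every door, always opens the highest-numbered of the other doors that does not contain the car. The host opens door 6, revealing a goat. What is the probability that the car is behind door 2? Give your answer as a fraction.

Condition on the true location of the car.
If it is behind any of doors 1, 2, 3, 4, and 5 (prior 1/6 each): door 6 is the highest-numbered option available, probability 1; weight (1/6)·1 = 1/6 each.
If it is behind door 6 (prior 1/6): the host opened door 6, so this case is ruled out; weight (1/6)·0 = 0.
The weights sum to 5/6.
So P(the car behind door 2 | the host opened door 6) = (1/6) / (5/6) = 1/5.

1/5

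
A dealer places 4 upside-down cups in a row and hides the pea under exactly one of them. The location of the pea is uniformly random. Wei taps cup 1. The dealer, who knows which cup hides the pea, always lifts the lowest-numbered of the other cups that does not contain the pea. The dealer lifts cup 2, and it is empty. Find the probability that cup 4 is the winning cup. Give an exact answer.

1/3

Condition on the true location of the pea.
If it is under any of cups 1, 3, and 4 (prior 1/4 each): cup 2 is the lowest-numbered option available, probability 1; weight (1/4)·1 = 1/4 each.
If it is under cup 2 (prior 1/4): the dealer opened cup 2, so this case is ruled out; weight (1/4)·0 = 0.
The weights sum to 3/4.
So P(the pea under cup 4 | the dealer opened cup 2) = (1/4) / (3/4) = 1/3.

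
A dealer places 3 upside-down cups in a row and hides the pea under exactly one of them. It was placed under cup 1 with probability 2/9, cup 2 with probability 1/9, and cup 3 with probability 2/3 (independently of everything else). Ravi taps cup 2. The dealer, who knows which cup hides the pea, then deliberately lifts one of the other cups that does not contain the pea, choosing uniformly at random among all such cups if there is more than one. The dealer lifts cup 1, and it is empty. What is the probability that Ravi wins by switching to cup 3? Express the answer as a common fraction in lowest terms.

12/13

Apply Bayes' rule, conditioning on where the pea actually is.
If it is under cup 1 (prior 2/9): the dealer opened cup 1, so this case is ruled out; weight (2/9)·0 = 0.
If it is under cup 2 (prior 1/9): the dealer has 2 equally likely choices, so probability 1/2; weight (1/9)·(1/2) = 1/18.
If it is under cup 3 (prior 2/3): the dealer has no choice, probability 1; weight (2/3)·1 = 2/3.
The weights sum to 13/18.
So P(the pea under cup 3 | the dealer opened cup 1) = (2/3) / (13/18) = 12/13.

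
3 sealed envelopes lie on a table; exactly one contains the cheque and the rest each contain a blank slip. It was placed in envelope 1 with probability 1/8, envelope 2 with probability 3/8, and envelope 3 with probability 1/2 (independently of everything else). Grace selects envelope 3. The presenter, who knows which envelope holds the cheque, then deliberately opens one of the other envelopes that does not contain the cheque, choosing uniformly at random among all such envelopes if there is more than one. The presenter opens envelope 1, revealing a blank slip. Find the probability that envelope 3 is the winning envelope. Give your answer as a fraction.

2/5

Condition on the true location of the cheque.
If it is in envelope 1 (prior 1/8): the presenter opened envelope 1, so this case is ruled out; weight (1/8)·0 = 0.
If it is in envelope 2 (prior 3/8): the presenter has no choice, probability 1; weight (3/8)·1 = 3/8.
If it is in envelope 3 (prior 1/2): the presenter has 2 equally likely choices, so probability 1/2; weight (1/2)·(1/2) = 1/4.
The weights sum to 5/8.
So P(the cheque in envelope 3 | the presenter opened envelope 1) = (1/4) / (5/8) = 2/5.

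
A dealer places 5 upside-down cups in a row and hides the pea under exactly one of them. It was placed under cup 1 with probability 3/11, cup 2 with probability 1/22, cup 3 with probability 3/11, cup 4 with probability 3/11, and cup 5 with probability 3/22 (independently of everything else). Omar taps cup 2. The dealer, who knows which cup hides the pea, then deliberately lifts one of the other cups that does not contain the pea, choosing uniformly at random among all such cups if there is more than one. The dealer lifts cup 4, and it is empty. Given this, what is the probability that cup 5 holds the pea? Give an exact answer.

Consider each possible location of the pea in turn.
If it is under either of cups 1 and 3 (prior 3/11 each): the dealer has 3 equally likely choices, so probability 1/3; weight (3/11)·(1/3) = 1/11 each.
If it is under cup 2 (prior 1/22): the dealer has 4 equally likely choices, so probability 1/4; weight (1/22)·(1/4) = 1/88.
If it is under cup 4 (prior 3/11): the dealer opened cup 4, so this case is ruled out; weight (3/11)·0 = 0.
If it is under cup 5 (prior 3/22): the dealer has 3 equally likely choices, so probability 1/3; weight (3/22)·(1/3) = 1/22.
The weights sum to 21/88.
So P(the pea under cup 5 | the dealer opened cup 4) = (1/22) / (21/88) = 4/21.

4/21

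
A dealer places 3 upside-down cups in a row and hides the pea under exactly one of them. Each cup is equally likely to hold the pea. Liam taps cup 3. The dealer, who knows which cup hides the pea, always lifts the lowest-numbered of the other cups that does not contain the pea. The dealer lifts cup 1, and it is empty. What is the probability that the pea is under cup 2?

1/2

Apply Bayes' rule, conditioning on where the pea actually is.
If it is under cup 1 (prior 1/3): the dealer opened cup 1, so this case is ruled out; weight (1/3)·0 = 0.
If it is under either of cups 2 and 3 (prior 1/3 each): cup 1 is the lowest-numbered option available, probability 1; weight (1/3)·1 = 1/3 each.
The weights sum to 2/3.
So P(the pea under cup 2 | the dealer opened cup 1) = (1/3) / (2/3) = 1/2.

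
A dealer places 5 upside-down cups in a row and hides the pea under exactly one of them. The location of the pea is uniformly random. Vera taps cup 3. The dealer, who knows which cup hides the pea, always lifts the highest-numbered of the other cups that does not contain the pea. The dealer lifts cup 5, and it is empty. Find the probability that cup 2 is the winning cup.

1/4

Condition on the true location of the pea.
If it is under any of cups 1, 2, 3, and 4 (prior 1/5 each): cup 5 is the highest-numbered option available, probability 1; weight (1/5)·1 = 1/5 each.
If it is under cup 5 (prior 1/5): the dealer opened cup 5, so this case is ruled out; weight (1/5)·0 = 0.
The weights sum to 4/5.
So P(the pea under cup 2 | the dealer opened cup 5) = (1/5) / (4/5) = 1/4.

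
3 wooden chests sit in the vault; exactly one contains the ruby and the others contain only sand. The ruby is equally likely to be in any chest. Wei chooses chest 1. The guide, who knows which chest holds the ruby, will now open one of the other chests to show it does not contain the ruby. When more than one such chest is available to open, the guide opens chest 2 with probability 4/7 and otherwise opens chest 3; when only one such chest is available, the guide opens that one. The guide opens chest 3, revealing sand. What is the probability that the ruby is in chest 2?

Condition on the true location of the ruby.
If it is in chest 1 (prior 1/3): chest 2 is available but not opened, probability 3/7; weight (1/3)·(3/7) = 1/7.
If it is in chest 2 (prior 1/3): only chest 3 is available, probability 1; weight (1/3)·1 = 1/3.
If it is in chest 3 (prior 1/3): the guide opened chest 3, so this case is ruled out; weight (1/3)·0 = 0.
The weights sum to 10/21.
So P(the ruby in chest 2 | the guide opened chest 3) = (1/3) / (10/21) = 7/10.

7/10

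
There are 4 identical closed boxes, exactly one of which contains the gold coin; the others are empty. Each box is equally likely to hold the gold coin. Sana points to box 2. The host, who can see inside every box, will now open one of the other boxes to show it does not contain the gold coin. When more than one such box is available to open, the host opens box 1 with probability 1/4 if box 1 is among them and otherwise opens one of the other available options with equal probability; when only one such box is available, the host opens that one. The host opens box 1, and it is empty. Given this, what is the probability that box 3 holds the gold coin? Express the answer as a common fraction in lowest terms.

1/3

Apply Bayes' rule, conditioning on where the gold coin actually is.
If it is in box 1 (prior 1/4): the host opened box 1, so this case is ruled out; weight (1/4)·0 = 0.
If it is in any of boxes 2, 3, and 4 (prior 1/4 each): box 1 is available, opened with probability 1/4; weight (1/4)·(1/4) = 1/16 each.
The weights sum to 3/16.
So P(the gold coin in box 3 | the host opened box 1) = (1/16) / (3/16) = 1/3.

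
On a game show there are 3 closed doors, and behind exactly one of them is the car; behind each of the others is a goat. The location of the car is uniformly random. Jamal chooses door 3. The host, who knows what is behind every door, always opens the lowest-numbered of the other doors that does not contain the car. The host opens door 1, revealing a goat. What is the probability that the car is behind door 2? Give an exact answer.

Condition on the true location of the car.
If it is behind door 1 (prior 1/3): the host opened door 1, so this case is ruled out; weight (1/3)·0 = 0.
If it is behind either of doors 2 and 3 (prior 1/3 each): door 1 is the lowest-numbered option available, probability 1; weight (1/3)·1 = 1/3 each.
The weights sum to 2/3.
So P(the car behind door 2 | the host opened door 1) = (1/3) / (2/3) = 1/2.

1/2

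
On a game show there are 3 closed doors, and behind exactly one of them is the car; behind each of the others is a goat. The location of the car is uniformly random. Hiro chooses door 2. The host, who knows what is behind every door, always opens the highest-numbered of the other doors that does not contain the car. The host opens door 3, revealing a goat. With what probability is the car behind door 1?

Apply Bayes' rule, conditioning on where the car actually is.
If it is behind either of doors 1 and 2 (prior 1/3 each): door 3 is the highest-numbered option available, probability 1; weight (1/3)·1 = 1/3 each.
If it is behind door 3 (prior 1/3): the host opened door 3, so this case is ruled out; weight (1/3)·0 = 0.
The weights sum to 2/3.
So P(the car behind door 1 | the host opened door 3) = (1/3) / (2/3) = 1/2.

1/2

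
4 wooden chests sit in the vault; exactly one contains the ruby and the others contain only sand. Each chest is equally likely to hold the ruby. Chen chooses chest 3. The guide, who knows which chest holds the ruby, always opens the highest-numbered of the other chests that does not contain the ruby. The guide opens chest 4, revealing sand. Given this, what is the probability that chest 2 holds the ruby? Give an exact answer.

1/3

Apply Bayes' rule, conditioning on where the ruby actually is.
If it is in any of chests 1, 2, and 3 (prior 1/4 each): chest 4 is the highest-numbered option available, probability 1; weight (1/4)·1 = 1/4 each.
If it is in chest 4 (prior 1/4): the guide opened chest 4, so this case is ruled out; weight (1/4)·0 = 0.
The weights sum to 3/4.
So P(the ruby in chest 2 | the guide opened chest 4) = (1/4) / (3/4) = 1/3.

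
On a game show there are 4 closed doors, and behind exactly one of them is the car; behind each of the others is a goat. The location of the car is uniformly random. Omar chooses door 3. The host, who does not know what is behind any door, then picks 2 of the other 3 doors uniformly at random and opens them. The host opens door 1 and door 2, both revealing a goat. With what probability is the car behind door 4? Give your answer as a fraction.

Consider each possible location of the car in turn.
If it is behind either of doors 1 and 2 (prior 1/4 each): that door was opened and seen not to hold the prize — ruled out; weight (1/4)·0 = 0 each.
If it is behind either of doors 3 and 4 (prior 1/4 each): the host picks exactly this set with probability 1/3 regardless, and none is the prize; weight (1/4)·(1/3) = 1/12 each.
The weights sum to 1/6.
So P(the car behind door 4 | the host opened door 1 and door 2) = (1/12) / (1/6) = 1/2.

1/2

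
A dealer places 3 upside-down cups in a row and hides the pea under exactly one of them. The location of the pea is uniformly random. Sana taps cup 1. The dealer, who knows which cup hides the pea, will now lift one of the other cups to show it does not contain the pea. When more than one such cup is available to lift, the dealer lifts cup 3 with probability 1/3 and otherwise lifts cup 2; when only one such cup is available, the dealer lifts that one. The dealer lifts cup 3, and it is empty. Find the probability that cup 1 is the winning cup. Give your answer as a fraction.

Apply Bayes' rule, conditioning on where the pea actually is.
If it is under cup 1 (prior 1/3): cup 3 is available, opened with probability 1/3; weight (1/3)·(1/3) = 1/9.
If it is under cup 2 (prior 1/3): only cup 3 is available, probability 1; weight (1/3)·1 = 1/3.
If it is under cup 3 (prior 1/3): the dealer opened cup 3, so this case is ruled out; weight (1/3)·0 = 0.
The weights sum to 4/9.
So P(the pea under cup 1 | the dealer opened cup 3) = (1/9) / (4/9) = 1/4.

1/4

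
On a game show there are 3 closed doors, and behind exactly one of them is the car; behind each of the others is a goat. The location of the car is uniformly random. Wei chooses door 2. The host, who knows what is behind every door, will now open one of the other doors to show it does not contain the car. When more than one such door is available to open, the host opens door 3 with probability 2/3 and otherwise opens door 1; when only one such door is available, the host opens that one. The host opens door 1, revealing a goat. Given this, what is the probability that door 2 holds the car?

Condition on the true location of the car.
If it is behind door 1 (prior 1/3): the host opened door 1, so this case is ruled out; weight (1/3)·0 = 0.
If it is behind door 2 (prior 1/3): door 3 is available but not opened, probability 1/3; weight (1/3)·(1/3) = 1/9.
If it is behind door 3 (prior 1/3): only door 1 is available, probability 1; weight (1/3)·1 = 1/3.
The weights sum to 4/9.
So P(the car behind door 2 | the host opened door 1) = (1/9) / (4/9) = 1/4.

1/4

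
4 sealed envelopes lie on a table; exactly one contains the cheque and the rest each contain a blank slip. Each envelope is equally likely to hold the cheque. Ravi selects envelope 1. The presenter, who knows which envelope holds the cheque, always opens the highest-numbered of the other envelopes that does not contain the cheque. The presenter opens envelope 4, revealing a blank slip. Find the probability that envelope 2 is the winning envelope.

1/3

Apply Bayes' rule, conditioning on where the cheque actually is.
If it is in any of envelopes 1, 2, and 3 (prior 1/4 each): envelope 4 is the highest-numbered option available, probability 1; weight (1/4)·1 = 1/4 each.
If it is in envelope 4 (prior 1/4): the presenter opened envelope 4, so this case is ruled out; weight (1/4)·0 = 0.
The weights sum to 3/4.
So P(the cheque in envelope 2 | the presenter opened envelope 4) = (1/4) / (3/4) = 1/3.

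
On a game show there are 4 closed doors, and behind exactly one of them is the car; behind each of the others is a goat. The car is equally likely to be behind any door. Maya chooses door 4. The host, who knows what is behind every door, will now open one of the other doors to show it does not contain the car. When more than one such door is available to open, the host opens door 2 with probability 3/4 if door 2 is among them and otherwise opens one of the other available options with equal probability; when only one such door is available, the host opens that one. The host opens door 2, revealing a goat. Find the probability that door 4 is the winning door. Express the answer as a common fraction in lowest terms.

Condition on the true location of the car.
If it is behind any of doors 1, 3, and 4 (prior 1/4 each): door 2 is available, opened with probability 3/4; weight (1/4)·(3/4) = 3/16 each.
If it is behind door 2 (prior 1/4): the host opened door 2, so this case is ruled out; weight (1/4)·0 = 0.
The weights sum to 9/16.
So P(the car behind door 4 | the host opened door 2) = (3/16) / (9/16) = 1/3.

1/3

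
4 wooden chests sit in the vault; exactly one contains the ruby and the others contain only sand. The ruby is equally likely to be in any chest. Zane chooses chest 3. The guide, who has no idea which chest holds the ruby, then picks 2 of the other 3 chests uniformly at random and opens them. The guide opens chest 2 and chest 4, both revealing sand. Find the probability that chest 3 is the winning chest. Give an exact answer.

Because the guide chose which chests to open without knowing where the ruby is, the choice is independent of the prize location. Learning that none of the 2 opened chests holds the ruby simply rules out those 2 locations and leaves the remaining 2 chests still equally likely by symmetry.
So P(the ruby in chest 3) = 1/2.

1/2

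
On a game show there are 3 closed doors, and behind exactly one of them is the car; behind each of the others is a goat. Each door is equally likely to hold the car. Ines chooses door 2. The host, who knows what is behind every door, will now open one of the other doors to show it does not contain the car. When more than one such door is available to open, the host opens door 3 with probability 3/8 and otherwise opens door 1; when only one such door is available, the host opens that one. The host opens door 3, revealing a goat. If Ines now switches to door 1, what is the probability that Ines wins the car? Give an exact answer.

8/11

Condition on the true location of the car.
If it is behind door 1 (prior 1/3): only door 3 is available, probability 1; weight (1/3)·1 = 1/3.
If it is behind door 2 (prior 1/3): door 3 is available, opened with probability 3/8; weight (1/3)·(3/8) = 1/8.
If it is behind door 3 (prior 1/3): the host opened door 3, so this case is ruled out; weight (1/3)·0 = 0.
The weights sum to 11/24.
So P(the car behind door 1 | the host opened door 3) = (1/3) / (11/24) = 8/11.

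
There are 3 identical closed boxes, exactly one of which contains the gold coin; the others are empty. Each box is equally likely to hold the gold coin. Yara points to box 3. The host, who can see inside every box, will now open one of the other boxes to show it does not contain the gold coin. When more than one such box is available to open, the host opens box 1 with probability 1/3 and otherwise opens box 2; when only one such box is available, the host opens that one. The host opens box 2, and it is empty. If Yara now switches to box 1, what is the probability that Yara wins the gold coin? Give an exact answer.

3/5

Consider each possible location of the gold coin in turn.
If it is in box 1 (prior 1/3): only box 2 is available, probability 1; weight (1/3)·1 = 1/3.
If it is in box 2 (prior 1/3): the host opened box 2, so this case is ruled out; weight (1/3)·0 = 0.
If it is in box 3 (prior 1/3): box 1 is available but not opened, probability 2/3; weight (1/3)·(2/3) = 2/9.
The weights sum to 5/9.
So P(the gold coin in box 1 | the host opened box 2) = (1/3) / (5/9) = 3/5.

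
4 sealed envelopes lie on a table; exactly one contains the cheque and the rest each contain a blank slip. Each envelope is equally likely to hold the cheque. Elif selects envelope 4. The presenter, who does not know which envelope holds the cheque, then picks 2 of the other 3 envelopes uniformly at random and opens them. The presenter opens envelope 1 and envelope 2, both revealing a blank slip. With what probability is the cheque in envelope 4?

Because the presenter chose which envelopes to open without knowing where the cheque is, the choice is independent of the prize location. Learning that none of the 2 opened envelopes holds the cheque simply rules out those 2 locations and leaves the remaining 2 envelopes still equally likely by symmetry.
So P(the cheque in envelope 4) = 1/2.

1/2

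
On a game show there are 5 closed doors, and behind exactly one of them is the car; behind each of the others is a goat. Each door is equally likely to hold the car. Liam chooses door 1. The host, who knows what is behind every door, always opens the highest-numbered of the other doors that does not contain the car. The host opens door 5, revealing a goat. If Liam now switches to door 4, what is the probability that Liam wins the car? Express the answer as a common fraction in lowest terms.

Apply Bayes' rule, conditioning on where the car actually is.
If it is behind any of doors 1, 2, 3, and 4 (prior 1/5 each): door 5 is the highest-numbered option available, probability 1; weight (1/5)·1 = 1/5 each.
If it is behind door 5 (prior 1/5): the host opened door 5, so this case is ruled out; weight (1/5)·0 = 0.
The weights sum to 4/5.
So P(the car behind door 4 | the host opened door 5) = (1/5) / (4/5) = 1/4.

1/4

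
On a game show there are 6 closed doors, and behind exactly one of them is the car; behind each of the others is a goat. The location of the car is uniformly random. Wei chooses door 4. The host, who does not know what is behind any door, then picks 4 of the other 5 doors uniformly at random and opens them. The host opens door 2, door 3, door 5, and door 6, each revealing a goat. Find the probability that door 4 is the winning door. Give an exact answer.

1/2

Consider each possible location of the car in turn.
If it is behind either of doors 1 and 4 (prior 1/6 each): the host picks exactly this set with probability 1/5 regardless, and none is the prize; weight (1/6)·(1/5) = 1/30 each.
If it is behind any of doors 2, 3, 5, and 6 (prior 1/6 each): that door was opened and seen not to hold the prize — ruled out; weight (1/6)·0 = 0 each.
The weights sum to 1/15.
So P(the car behind door 4 | the host opened door 2, door 3, door 5, and door 6) = (1/30) / (1/15) = 1/2.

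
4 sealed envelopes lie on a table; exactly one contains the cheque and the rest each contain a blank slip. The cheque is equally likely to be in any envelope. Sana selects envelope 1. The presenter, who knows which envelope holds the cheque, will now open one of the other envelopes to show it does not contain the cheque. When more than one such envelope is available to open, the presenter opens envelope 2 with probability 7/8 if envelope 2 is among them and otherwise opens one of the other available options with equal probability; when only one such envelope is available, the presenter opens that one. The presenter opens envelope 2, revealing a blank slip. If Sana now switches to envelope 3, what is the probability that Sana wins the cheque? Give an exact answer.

1/3

Condition on the true location of the cheque.
If it is in any of envelopes 1, 3, and 4 (prior 1/4 each): envelope 2 is available, opened with probability 7/8; weight (1/4)·(7/8) = 7/32 each.
If it is in envelope 2 (prior 1/4): the presenter opened envelope 2, so this case is ruled out; weight (1/4)·0 = 0.
The weights sum to 21/32.
So P(the cheque in envelope 3 | the presenter opened envelope 2) = (7/32) / (21/32) = 1/3.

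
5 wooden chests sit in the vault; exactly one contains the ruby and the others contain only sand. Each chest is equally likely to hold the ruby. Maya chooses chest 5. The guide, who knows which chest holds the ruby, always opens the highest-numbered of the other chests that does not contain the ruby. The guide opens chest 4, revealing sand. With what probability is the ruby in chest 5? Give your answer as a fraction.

Condition on the true location of the ruby.
If it is in any of chests 1, 2, 3, and 5 (prior 1/5 each): chest 4 is the highest-numbered option available, probability 1; weight (1/5)·1 = 1/5 each.
If it is in chest 4 (prior 1/5): the guide opened chest 4, so this case is ruled out; weight (1/5)·0 = 0.
The weights sum to 4/5.
So P(the ruby in chest 5 | the guide opened chest 4) = (1/5) / (4/5) = 1/4.

1/4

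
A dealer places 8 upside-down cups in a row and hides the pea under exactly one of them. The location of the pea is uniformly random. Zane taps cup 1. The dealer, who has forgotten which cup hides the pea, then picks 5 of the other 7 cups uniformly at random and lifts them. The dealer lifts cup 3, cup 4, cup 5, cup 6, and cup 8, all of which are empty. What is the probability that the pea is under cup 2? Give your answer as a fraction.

1/3

Apply Bayes' rule, conditioning on where the pea actually is.
If it is under any of cups 1, 2, and 7 (prior 1/8 each): the dealer picks exactly this set with probability 1/21 regardless, and none is the prize; weight (1/8)·(1/21) = 1/168 each.
If it is under any of cups 3, 4, 5, 6, and 8 (prior 1/8 each): that cup was opened and seen not to hold the prize — ruled out; weight (1/8)·0 = 0 each.
The weights sum to 1/56.
So P(the pea under cup 2 | the dealer opened cup 3, cup 4, cup 5, cup 6, and cup 8) = (1/168) / (1/56) = 1/3.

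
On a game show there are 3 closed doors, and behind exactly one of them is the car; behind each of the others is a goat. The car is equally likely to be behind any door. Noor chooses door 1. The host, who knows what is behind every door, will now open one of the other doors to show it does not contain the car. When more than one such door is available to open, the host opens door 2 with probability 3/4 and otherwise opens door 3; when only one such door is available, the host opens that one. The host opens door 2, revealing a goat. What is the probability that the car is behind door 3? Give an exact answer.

Consider each possible location of the car in turn.
If it is behind door 1 (prior 1/3): door 2 is available, opened with probability 3/4; weight (1/3)·(3/4) = 1/4.
If it is behind door 2 (prior 1/3): the host opened door 2, so this case is ruled out; weight (1/3)·0 = 0.
If it is behind door 3 (prior 1/3): only door 2 is available, probability 1; weight (1/3)·1 = 1/3.
The weights sum to 7/12.
So P(the car behind door 3 | the host opened door 2) = (1/3) / (7/12) = 4/7.

4/7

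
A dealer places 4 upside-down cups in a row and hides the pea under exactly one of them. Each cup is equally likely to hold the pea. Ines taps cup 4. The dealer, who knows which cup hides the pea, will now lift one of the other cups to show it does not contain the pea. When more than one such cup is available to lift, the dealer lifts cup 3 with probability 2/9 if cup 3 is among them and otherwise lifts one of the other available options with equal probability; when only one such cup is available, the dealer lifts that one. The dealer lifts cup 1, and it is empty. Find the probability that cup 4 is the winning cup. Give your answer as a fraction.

Consider each possible location of the pea in turn.
If it is under cup 1 (prior 1/4): the dealer opened cup 1, so this case is ruled out; weight (1/4)·0 = 0.
If it is under cup 2 (prior 1/4): cup 3 is available but not opened, probability 7/9; weight (1/4)·(7/9) = 7/36.
If it is under cup 3 (prior 1/4): cup 3 holds the prize so is unavailable; the dealer chooses uniformly among the 2 others, probability 1/2; weight (1/4)·(1/2) = 1/8.
If it is under cup 4 (prior 1/4): cup 3 is available but not opened; cup 1 gets probability (1 − 2/9)/2 = 7/18; weight (1/4)·(7/18) = 7/72.
The weights sum to 5/12.
So P(the pea under cup 4 | the dealer opened cup 1) = (7/72) / (5/12) = 7/30.

7/30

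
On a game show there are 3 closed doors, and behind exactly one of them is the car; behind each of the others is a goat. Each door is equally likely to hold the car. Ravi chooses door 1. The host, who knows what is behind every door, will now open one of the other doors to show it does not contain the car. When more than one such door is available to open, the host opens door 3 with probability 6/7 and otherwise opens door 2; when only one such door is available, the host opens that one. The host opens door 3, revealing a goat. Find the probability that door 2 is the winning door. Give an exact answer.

Apply Bayes' rule, conditioning on where the car actually is.
If it is behind door 1 (prior 1/3): door 3 is available, opened with probability 6/7; weight (1/3)·(6/7) = 2/7.
If it is behind door 2 (prior 1/3): only door 3 is available, probability 1; weight (1/3)·1 = 1/3.
If it is behind door 3 (prior 1/3): the host opened door 3, so this case is ruled out; weight (1/3)·0 = 0.
The weights sum to 13/21.
So P(the car behind door 2 | the host opened door 3) = (1/3) / (13/21) = 7/13.

7/13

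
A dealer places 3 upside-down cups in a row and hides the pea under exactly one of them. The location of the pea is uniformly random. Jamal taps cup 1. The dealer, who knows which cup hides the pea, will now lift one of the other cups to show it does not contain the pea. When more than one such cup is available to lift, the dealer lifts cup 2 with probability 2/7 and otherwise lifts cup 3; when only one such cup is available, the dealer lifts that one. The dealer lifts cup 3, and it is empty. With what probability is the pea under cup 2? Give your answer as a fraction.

Consider each possible location of the pea in turn.
If it is under cup 1 (prior 1/3): cup 2 is available but not opened, probability 5/7; weight (1/3)·(5/7) = 5/21.
If it is under cup 2 (prior 1/3): only cup 3 is available, probability 1; weight (1/3)·1 = 1/3.
If it is under cup 3 (prior 1/3): the dealer opened cup 3, so this case is ruled out; weight (1/3)·0 = 0.
The weights sum to 4/7.
So P(the pea under cup 2 | the dealer opened cup 3) = (1/3) / (4/7) = 7/12.

7/12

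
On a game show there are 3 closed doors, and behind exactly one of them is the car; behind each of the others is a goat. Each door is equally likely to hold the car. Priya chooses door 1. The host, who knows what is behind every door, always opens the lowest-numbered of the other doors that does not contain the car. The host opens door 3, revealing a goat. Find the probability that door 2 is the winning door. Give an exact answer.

Apply Bayes' rule, conditioning on where the car actually is.
If it is behind door 1 (prior 1/3): the host would have opened door 2 instead, probability 0; weight (1/3)·0 = 0.
If it is behind door 2 (prior 1/3): door 3 is the lowest-numbered option available, probability 1; weight (1/3)·1 = 1/3.
If it is behind door 3 (prior 1/3): the host opened door 3, so this case is ruled out; weight (1/3)·0 = 0.
The weights sum to 1/3.
So P(the car behind door 2 | the host opened door 3) = (1/3) / (1/3) = 1.

1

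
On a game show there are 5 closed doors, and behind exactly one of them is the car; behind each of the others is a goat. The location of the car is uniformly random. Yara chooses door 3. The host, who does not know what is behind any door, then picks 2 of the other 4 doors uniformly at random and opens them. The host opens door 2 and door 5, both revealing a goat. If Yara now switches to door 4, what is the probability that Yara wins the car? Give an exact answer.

Consider each possible location of the car in turn.
If it is behind any of doors 1, 3, and 4 (prior 1/5 each): the host picks exactly this set with probability 1/6 regardless, and none is the prize; weight (1/5)·(1/6) = 1/30 each.
If it is behind either of doors 2 and 5 (prior 1/5 each): that door was opened and seen not to hold the prize — ruled out; weight (1/5)·0 = 0 each.
The weights sum to 1/10.
So P(the car behind door 4 | the host opened door 2 and door 5) = (1/30) / (1/10) = 1/3.

1/3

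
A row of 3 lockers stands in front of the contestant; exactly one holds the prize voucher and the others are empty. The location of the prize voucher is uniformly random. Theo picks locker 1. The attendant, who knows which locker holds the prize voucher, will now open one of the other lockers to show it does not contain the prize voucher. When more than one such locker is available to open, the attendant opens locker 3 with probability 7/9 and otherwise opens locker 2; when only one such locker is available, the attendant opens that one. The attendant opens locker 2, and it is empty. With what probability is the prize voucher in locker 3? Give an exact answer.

Condition on the true location of the prize voucher.
If it is in locker 1 (prior 1/3): locker 3 is available but not opened, probability 2/9; weight (1/3)·(2/9) = 2/27.
If it is in locker 2 (prior 1/3): the attendant opened locker 2, so this case is ruled out; weight (1/3)·0 = 0.
If it is in locker 3 (prior 1/3): only locker 2 is available, probability 1; weight (1/3)·1 = 1/3.
The weights sum to 11/27.
So P(the prize voucher in locker 3 | the attendant opened locker 2) = (1/3) / (11/27) = 9/11.

9/11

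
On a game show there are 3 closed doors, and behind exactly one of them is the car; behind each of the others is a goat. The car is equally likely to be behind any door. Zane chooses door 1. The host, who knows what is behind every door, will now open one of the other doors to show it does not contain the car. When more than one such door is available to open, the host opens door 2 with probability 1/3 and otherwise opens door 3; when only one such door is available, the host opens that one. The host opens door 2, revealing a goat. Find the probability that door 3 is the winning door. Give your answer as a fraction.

3/4

Apply Bayes' rule, conditioning on where the car actually is.
If it is behind door 1 (prior 1/3): door 2 is available, opened with probability 1/3; weight (1/3)·(1/3) = 1/9.
If it is behind door 2 (prior 1/3): the host opened door 2, so this case is ruled out; weight (1/3)·0 = 0.
If it is behind door 3 (prior 1/3): only door 2 is available, probability 1; weight (1/3)·1 = 1/3.
The weights sum to 4/9.
So P(the car behind door 3 | the host opened door 2) = (1/3) / (4/9) = 3/4.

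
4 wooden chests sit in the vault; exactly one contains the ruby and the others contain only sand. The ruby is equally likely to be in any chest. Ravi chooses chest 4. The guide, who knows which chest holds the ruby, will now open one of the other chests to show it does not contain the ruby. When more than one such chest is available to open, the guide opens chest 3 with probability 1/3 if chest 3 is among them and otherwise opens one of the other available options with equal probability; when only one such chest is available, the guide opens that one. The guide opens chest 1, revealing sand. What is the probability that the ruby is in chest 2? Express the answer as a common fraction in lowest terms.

4/9

Consider each possible location of the ruby in turn.
If it is in chest 1 (prior 1/4): the guide opened chest 1, so this case is ruled out; weight (1/4)·0 = 0.
If it is in chest 2 (prior 1/4): chest 3 is available but not opened, probability 2/3; weight (1/4)·(2/3) = 1/6.
If it is in chest 3 (prior 1/4): chest 3 holds the prize so is unavailable; the guide chooses uniformly among the 2 others, probability 1/2; weight (1/4)·(1/2) = 1/8.
If it is in chest 4 (prior 1/4): chest 3 is available but not opened; chest 1 gets probability (1 − 1/3)/2 = 1/3; weight (1/4)·(1/3) = 1/12.
The weights sum to 3/8.
So P(the ruby in chest 2 | the guide opened chest 1) = (1/6) / (3/8) = 4/9.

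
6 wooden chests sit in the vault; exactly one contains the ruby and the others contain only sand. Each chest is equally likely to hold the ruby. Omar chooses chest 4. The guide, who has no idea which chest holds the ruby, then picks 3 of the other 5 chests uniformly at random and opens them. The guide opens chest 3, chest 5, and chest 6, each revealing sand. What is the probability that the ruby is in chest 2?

Apply Bayes' rule, conditioning on where the ruby actually is.
If it is in any of chests 1, 2, and 4 (prior 1/6 each): the guide picks exactly this set with probability 1/10 regardless, and none is the prize; weight (1/6)·(1/10) = 1/60 each.
If it is in any of chests 3, 5, and 6 (prior 1/6 each): that chest was opened and seen not to hold the prize — ruled out; weight (1/6)·0 = 0 each.
The weights sum to 1/20.
So P(the ruby in chest 2 | the guide opened chest 3, chest 5, and chest 6) = (1/60) / (1/20) = 1/3.

1/3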